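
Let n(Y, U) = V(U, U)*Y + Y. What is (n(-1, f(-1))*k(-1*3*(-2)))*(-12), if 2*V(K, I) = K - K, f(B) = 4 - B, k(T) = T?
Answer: 72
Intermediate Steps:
V(K, I) = 0 (V(K, I) = (K - K)/2 = (½)*0 = 0)
n(Y, U) = Y (n(Y, U) = 0*Y + Y = 0 + Y = Y)
(n(-1, f(-1))*k(-1*3*(-2)))*(-12) = -(-1*3)*(-2)*(-12) = -(-3)*(-2)*(-12) = -1*6*(-12) = -6*(-12) = 72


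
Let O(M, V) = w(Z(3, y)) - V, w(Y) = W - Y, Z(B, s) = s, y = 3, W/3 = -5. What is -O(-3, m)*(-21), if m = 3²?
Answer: -567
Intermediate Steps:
W = -15 (W = 3*(-5) = -15)
w(Y) = -15 - Y
m = 9
O(M, V) = -18 - V (O(M, V) = (-15 - 1*3) - V = (-15 - 3) - V = -18 - V)
-O(-3, m)*(-21) = -(-18 - 1*9)*(-21) = -(-18 - 9)*(-21) = -(-27*(-21)) = -567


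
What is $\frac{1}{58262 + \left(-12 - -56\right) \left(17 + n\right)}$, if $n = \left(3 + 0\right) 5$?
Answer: $\frac{1}{59670} \approx 1.6759 \cdot 10^{-5}$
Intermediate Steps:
$n = 15$ ($n = 3 \cdot 5 = 15$)
$\frac{1}{58262 + \left(-12 - -56\right) \left(17 + n\right)} = \frac{1}{58262 + \left(-12 - -56\right) \left(17 + 15\right)} = \frac{1}{58262 + \left(-12 + 56\right) 32} = \frac{1}{58262 + 44 \cdot 32} = \frac{1}{58262 + 1408} = \frac{1}{59670}$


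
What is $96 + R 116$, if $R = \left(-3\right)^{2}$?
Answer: $1140$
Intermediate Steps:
$R = 9$
$96 + R 116 = 96 + 9 \cdot 116 = 96 + 1044 = 1140$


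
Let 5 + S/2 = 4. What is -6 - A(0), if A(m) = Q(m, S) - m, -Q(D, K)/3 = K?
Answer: -12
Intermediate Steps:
S = -2 (S = -10 + 2*4 = -10 + 8 = -2)
Q(D, K) = -3*K
A(m) = 6 - m (A(m) = -3*(-2) - m = 6 - m)
-6 - A(0) = -6 - (6 - 1*0) = -6 - (6 + 0) = -6 - 1*6 = -6 - 6 = -12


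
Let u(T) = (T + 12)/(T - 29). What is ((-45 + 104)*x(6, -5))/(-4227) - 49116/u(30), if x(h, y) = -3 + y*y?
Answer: -34611308/29589 ≈ -1169.7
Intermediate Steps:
u(T) = (12 + T)/(-29 + T)
x(h, y) = -3 + y**2
((-45 + 104)*x(6, -5))/(-4227) - 49116/u(30) = ((-45 + 104)*(-3 + (-5)**2))/(-4227) - 49116*(-29 + 30)/(12 + 30) = (59*(-3 + 25))*(-1/4227) - 49116/(42/1) = (59*22)*(-1/4227) - 49116/(1*42) = 1298*(-1/4227) - 49116/42 = -1298/4227 - 49116*1/42 = -1298/4227 - 8186/7 = -34611308/29589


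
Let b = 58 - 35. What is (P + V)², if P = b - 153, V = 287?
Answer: 24649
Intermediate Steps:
b = 23
P = -130 (P = 23 - 153 = -130)
(P + V)² = (-130 + 287)² = 157² = 24649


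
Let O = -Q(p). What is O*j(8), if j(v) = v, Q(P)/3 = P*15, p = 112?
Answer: -40320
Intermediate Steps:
Q(P) = 45*P (Q(P) = 3*(P*15) = 3*(15*P) = 45*P)
O = -5040 (O = -45*112 = -1*5040 = -5040)
O*j(8) = -5040*8 = -40320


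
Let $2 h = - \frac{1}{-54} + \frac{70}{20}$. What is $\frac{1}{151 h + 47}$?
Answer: $\frac{54}{16883} \approx 0.0031985$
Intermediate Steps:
$h = \frac{95}{54}$ ($h = \frac{- \frac{1}{-54} + \frac{70}{20}}{2} = \frac{\left(-1\right) \left(- \frac{1}{54}\right) + 70 \cdot \frac{1}{20}}{2} = \frac{\frac{1}{54} + \frac{7}{2}}{2} = \frac{1}{2} \cdot \frac{95}{27} = \frac{95}{54} \approx 1.7593$)
$\frac{1}{151 h + 47} = \frac{1}{151 \cdot \frac{95}{54} + 47} = \frac{1}{\frac{14345}{54} + 47} = \frac{1}{\frac{16883}{54}} = \frac{54}{16883}$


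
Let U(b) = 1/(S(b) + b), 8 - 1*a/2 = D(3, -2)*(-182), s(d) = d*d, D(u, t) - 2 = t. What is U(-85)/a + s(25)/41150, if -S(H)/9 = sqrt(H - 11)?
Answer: 2930245/197533168 + 9*I*sqrt(6)/60004 ≈ 0.014834 + 0.0003674*I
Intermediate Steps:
D(u, t) = 2 + t
s(d) = d**2
S(H) = -9*sqrt(-11 + H) (S(H) = -9*sqrt(H - 11) = -9*sqrt(-11 + H))
a = 16 (a = 16 - 2*(2 - 2)*(-182) = 16 - 0*(-182) = 16 - 2*0 = 16 + 0 = 16)
U(b) = 1/(b - 9*sqrt(-11 + b)) (U(b) = 1/(-9*sqrt(-11 + b) + b) = 1/(b - 9*sqrt(-11 + b)))
U(-85)/a + s(25)/41150 = 1/(-85 - 9*sqrt(-11 - 85)*16) + 25**2/41150 = (1/16)/(-85 - 36*I*sqrt(6)) + 625*(1/41150) = (1/16)/(-85 - 36*I*sqrt(6)) + 25/1646 = 1/(16*(-85 - 36*I*sqrt(6))) + 25/1646 = 25/1646 + 1/(16*(-85 - 36*I*sqrt(6)))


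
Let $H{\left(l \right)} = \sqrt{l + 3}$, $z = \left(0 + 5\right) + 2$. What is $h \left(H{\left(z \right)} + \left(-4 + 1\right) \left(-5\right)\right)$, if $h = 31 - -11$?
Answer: $630 + 42 \sqrt{10} \approx 762.82$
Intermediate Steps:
$z = 7$ ($z = 5 + 2 = 7$)
$h = 42$ ($h = 31 + 11 = 42$)
$H{\left(l \right)} = \sqrt{3 + l}$
$h \left(H{\left(z \right)} + \left(-4 + 1\right) \left(-5\right)\right) = 42 \left(\sqrt{3 + 7} + \left(-4 + 1\right) \left(-5\right)\right) = 42 \left(\sqrt{10} - -15\right) = 42 \left(\sqrt{10} + 15\right) = 42 \left(15 + \sqrt{10}\right) = 630 + 42 \sqrt{10}$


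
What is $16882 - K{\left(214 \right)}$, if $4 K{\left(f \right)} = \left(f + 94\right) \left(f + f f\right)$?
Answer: $-3525888$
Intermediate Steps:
$K{\left(f \right)} = \frac{\left(94 + f\right) \left(f + f^{2}\right)}{4}$ ($K{\left(f \right)} = \frac{\left(f + 94\right) \left(f + f f\right)}{4} = \frac{\left(94 + f\right) \left(f + f^{2}\right)}{4}$)
$16882 - K{\left(214 \right)} = 16882 - \frac{1}{4} \cdot 214 \left(94 + 214^{2} + 95 \cdot 214\right) = 16882 - \frac{1}{4} \cdot 214 \left(94 + 45796 + 20330\right) = 16882 - \frac{1}{4} \cdot 214 \cdot 66220 = 16882 - 3542770 = -3525888$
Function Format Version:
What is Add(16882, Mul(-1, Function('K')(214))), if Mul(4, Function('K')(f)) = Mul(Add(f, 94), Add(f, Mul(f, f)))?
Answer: -3525888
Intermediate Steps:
Function('K')(f) = Mul(Rational(1, 4), Add(94, f), Add(f, Pow(f, 2))) (Function('K')(f) = Mul(Rational(1, 4), Mul(Add(f, 94), Add(f, Mul(f, f)))) = Mul(Rational(1, 4), Mul(Add(94, f), Add(f, Pow(f, 2)))) = Mul(Rational(1, 4), Add(94, f), Add(f, Pow(f, 2))))
Add(16882, Mul(-1, Function('K')(214))) = Add(16882, Mul(-1, Mul(Rational(1, 4), 214, Add(94, Pow(214, 2), Mul(95, 214))))) = Add(16882, Mul(-1, Mul(Rational(1, 4), 214, Add(94, 45796, 20330)))) = Add(16882, Mul(-1, Mul(Rational(1, 4), 214, 66220))) = Add(16882, Mul(-1, 3542770)) = Add(16882, -3542770) = -3525888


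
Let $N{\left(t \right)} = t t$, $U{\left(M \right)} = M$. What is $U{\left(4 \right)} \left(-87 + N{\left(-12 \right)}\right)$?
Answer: $228$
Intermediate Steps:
$N{\left(t \right)} = t^{2}$
$U{\left(4 \right)} \left(-87 + N{\left(-12 \right)}\right) = 4 \left(-87 + \left(-12\right)^{2}\right) = 4 \left(-87 + 144\right) = 4 \cdot 57 = 228$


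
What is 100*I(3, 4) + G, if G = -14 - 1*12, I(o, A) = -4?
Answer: -426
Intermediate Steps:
G = -26 (G = -14 - 12 = -26)
100*I(3, 4) + G = 100*(-4) - 26 = -400 - 26 = -426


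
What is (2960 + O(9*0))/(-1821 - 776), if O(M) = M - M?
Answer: -2960/2597 ≈ -1.1398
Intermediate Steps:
O(M) = 0
(2960 + O(9*0))/(-1821 - 776) = (2960 + 0)/(-1821 - 776) = 2960/(-2597) = 2960*(-1/2597) = -2960/2597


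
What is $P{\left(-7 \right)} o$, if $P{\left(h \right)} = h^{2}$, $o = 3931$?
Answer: $192619$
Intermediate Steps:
$P{\left(-7 \right)} o = \left(-7\right)^{2} \cdot 3931 = 49 \cdot 3931 = 192619$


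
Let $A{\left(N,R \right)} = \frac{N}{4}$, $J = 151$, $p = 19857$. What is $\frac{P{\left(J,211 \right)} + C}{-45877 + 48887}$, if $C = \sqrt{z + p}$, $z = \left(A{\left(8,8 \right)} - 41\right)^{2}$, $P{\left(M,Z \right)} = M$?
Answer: $\frac{151}{3010} + \frac{\sqrt{21378}}{3010} \approx 0.098742$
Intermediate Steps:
$A{\left(N,R \right)} = \frac{N}{4}$ ($A{\left(N,R \right)} = N \frac{1}{4} = \frac{N}{4}$)
$z = 1521$ ($z = \left(\frac{1}{4} \cdot 8 - 41\right)^{2} = \left(2 - 41\right)^{2} = \left(-39\right)^{2} = 1521$)
$C = \sqrt{21378}$ ($C = \sqrt{1521 + 19857} = \sqrt{21378} \approx 146.21$)
$\frac{P{\left(J,211 \right)} + C}{-45877 + 48887} = \frac{151 + \sqrt{21378}}{-45877 + 48887} = \frac{151 + \sqrt{21378}}{3010} = \left(151 + \sqrt{21378}\right) \frac{1}{3010} = \frac{151}{3010} + \frac{\sqrt{21378}}{3010}$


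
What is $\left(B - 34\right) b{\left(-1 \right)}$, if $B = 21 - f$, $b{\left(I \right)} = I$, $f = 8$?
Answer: $21$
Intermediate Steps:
$B = 13$ ($B = 21 - 8 = 13$)
$\left(B - 34\right) b{\left(-1 \right)} = \left(13 - 34\right) \left(-1\right) = \left(-21\right) \left(-1\right) = 21$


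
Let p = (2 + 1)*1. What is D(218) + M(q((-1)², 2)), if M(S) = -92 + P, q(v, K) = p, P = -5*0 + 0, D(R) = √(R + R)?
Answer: -92 + 2*√109 ≈ -71.119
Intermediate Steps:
p = 3 (p = 3*1 = 3)
D(R) = √2*√R (D(R) = √(2*R) = √2*√R)
P = 0 (P = 0 + 0 = 0)
q(v, K) = 3
M(S) = -92 (M(S) = -92 + 0 = -92)
D(218) + M(q((-1)², 2)) = √2*√218 - 92 = 2*√109 - 92 = -92 + 2*√109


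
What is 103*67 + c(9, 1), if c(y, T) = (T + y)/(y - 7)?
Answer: 6906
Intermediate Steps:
c(y, T) = (T + y)/(-7 + y)
103*67 + c(9, 1) = 103*67 + (1 + 9)/(-7 + 9) = 6901 + 10/2 = 6901 + (½)*10 = 6901 + 5 = 6906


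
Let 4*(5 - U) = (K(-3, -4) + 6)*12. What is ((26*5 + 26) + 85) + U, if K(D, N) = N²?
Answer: 180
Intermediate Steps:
U = -61 (U = 5 - ((-4)² + 6)*12/4 = 5 - (16 + 6)*12/4 = 5 - 11*12/2 = 5 - ¼*264 = 5 - 66 = -61)
((26*5 + 26) + 85) + U = ((26*5 + 26) + 85) - 61 = ((130 + 26) + 85) - 61 = (156 + 85) - 61 = 241 - 61 = 180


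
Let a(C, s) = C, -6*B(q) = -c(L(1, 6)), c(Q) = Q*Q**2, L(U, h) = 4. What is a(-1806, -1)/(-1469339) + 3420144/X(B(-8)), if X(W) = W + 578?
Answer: 7538028041922/1297426337 ≈ 5810.0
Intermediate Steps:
c(Q) = Q**3
B(q) = 32/3 (B(q) = -(-1)*4**3/6 = -(-1)*64/6 = -1/6*(-64) = 32/3)
X(W) = 578 + W
a(-1806, -1)/(-1469339) + 3420144/X(B(-8)) = -1806/(-1469339) + 3420144/(578 + 32/3) = -1806*(-1/1469339) + 3420144/(1766/3) = 1806/1469339 + 3420144*(3/1766) = 1806/1469339 + 5130216/883 = 7538028041922/1297426337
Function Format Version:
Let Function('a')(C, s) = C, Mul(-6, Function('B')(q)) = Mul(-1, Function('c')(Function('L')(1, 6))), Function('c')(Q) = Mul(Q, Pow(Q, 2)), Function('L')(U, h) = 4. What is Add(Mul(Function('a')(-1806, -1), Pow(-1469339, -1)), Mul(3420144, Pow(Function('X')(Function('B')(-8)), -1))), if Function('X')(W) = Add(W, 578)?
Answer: Rational(7538028041922, 1297426337) ≈ 5810.0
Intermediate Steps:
Function('c')(Q) = Pow(Q, 3)
Function('B')(q) = Rational(32, 3) (Function('B')(q) = Mul(Rational(-1, 6), Mul(-1, Pow(4, 3))) = Mul(Rational(-1, 6), Mul(-1, 64)) = Mul(Rational(-1, 6), -64) = Rational(32, 3))
Function('X')(W) = Add(578, W)
Add(Mul(Function('a')(-1806, -1), Pow(-1469339, -1)), Mul(3420144, Pow(Function('X')(Function('B')(-8)), -1))) = Add(Mul(-1806, Pow(-1469339, -1)), Mul(3420144, Pow(Add(578, Rational(32, 3)), -1))) = Add(Mul(-1806, Rational(-1, 1469339)), Mul(3420144, Pow(Rational(1766, 3), -1))) = Add(Rational(1806, 1469339), Mul(3420144, Rational(3, 1766))) = Add(Rational(1806, 1469339), Rational(5130216, 883)) = Rational(7538028041922, 1297426337)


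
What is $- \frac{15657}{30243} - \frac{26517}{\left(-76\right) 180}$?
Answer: $\frac{3841607}{2704080} \approx 1.4207$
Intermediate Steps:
$- \frac{15657}{30243} - \frac{26517}{\left(-76\right) 180} = \left(-15657\right) \frac{1}{30243} - \frac{26517}{-13680} = - \frac{307}{593} - - \frac{8839}{4560} = - \frac{307}{593} + \frac{8839}{4560} = \frac{3841607}{2704080}$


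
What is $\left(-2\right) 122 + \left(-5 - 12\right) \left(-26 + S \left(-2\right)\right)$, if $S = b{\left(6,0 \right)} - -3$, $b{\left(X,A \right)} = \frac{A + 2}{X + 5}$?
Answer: $\frac{3368}{11} \approx 306.18$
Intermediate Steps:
$b{\left(X,A \right)} = \frac{2 + A}{5 + X}$
$S = \frac{35}{11}$ ($S = \frac{2 + 0}{5 + 6} - -3 = \frac{1}{11} \cdot 2 + 3 = \frac{2}{11} + 3 = \frac{35}{11} \approx 3.1818$)
$\left(-2\right) 122 + \left(-5 - 12\right) \left(-26 + S \left(-2\right)\right) = \left(-2\right) 122 + \left(-5 - 12\right) \left(-26 + \frac{35}{11} \left(-2\right)\right) = -244 + \left(-5 - 12\right) \left(-26 - \frac{70}{11}\right) = -244 - - \frac{6052}{11} = -244 + \frac{6052}{11} = \frac{3368}{11}$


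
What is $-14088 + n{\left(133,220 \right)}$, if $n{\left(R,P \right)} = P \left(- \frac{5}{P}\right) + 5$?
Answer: $-14088$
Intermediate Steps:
$n{\left(R,P \right)} = 0$ ($n{\left(R,P \right)} = -5 + 5 = 0$)
$-14088 + n{\left(133,220 \right)} = -14088 + 0 = -14088$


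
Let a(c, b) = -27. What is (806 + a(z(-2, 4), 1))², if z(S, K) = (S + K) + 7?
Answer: 606841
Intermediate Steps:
z(S, K) = 7 + K + S (z(S, K) = (K + S) + 7 = 7 + K + S)
(806 + a(z(-2, 4), 1))² = (806 - 27)² = 779² = 606841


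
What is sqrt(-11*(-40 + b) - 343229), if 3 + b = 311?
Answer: I*sqrt(346177) ≈ 588.37*I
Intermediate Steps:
b = 308 (b = -3 + 311 = 308)
sqrt(-11*(-40 + b) - 343229) = sqrt(-11*(-40 + 308) - 343229) = sqrt(-11*268 - 343229) = sqrt(-2948 - 343229) = sqrt(-346177) = I*sqrt(346177)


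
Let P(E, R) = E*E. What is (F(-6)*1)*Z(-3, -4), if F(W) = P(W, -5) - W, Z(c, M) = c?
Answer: -126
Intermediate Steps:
P(E, R) = E²
F(W) = W² - W
(F(-6)*1)*Z(-3, -4) = (-6*(-1 - 6)*1)*(-3) = (-6*(-7)*1)*(-3) = (42*1)*(-3) = 42*(-3) = -126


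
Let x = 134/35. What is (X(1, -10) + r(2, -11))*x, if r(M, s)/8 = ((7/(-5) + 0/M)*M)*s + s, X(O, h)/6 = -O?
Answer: 102108/175 ≈ 583.47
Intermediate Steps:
X(O, h) = -6*O (X(O, h) = 6*(-O) = -6*O)
x = 134/35 (x = 134*(1/35) = 134/35 ≈ 3.8286)
r(M, s) = 8*s - 56*M*s/5 (r(M, s) = 8*(((7/(-5) + 0/M)*M)*s + s) = 8*(((7*(-⅕) + 0)*M)*s + s) = 8*(((-7/5 + 0)*M)*s + s) = 8*((-7*M/5)*s + s) = 8*(-7*M*s/5 + s) = 8*(s - 7*M*s/5) = 8*s - 56*M*s/5)
(X(1, -10) + r(2, -11))*x = (-6*1 + (8/5)*(-11)*(5 - 7*2))*(134/35) = (-6 + (8/5)*(-11)*(5 - 14))*(134/35) = (-6 + (8/5)*(-11)*(-9))*(134/35) = (-6 + 792/5)*(134/35) = (762/5)*(134/35) = 102108/175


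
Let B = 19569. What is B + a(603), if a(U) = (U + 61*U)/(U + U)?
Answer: 19600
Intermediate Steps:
a(U) = 31 (a(U) = (62*U)/((2*U)) = (62*U)*(1/(2*U)) = 31)
B + a(603) = 19569 + 31 = 19600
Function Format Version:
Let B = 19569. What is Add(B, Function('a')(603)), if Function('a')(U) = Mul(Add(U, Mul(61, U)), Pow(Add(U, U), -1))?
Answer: 19600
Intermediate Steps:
Function('a')(U) = 31 (Function('a')(U) = Mul(Mul(62, U), Pow(Mul(2, U), -1)) = Mul(Mul(62, U), Mul(Rational(1, 2), Pow(U, -1))) = 31)
Add(B, Function('a')(603)) = Add(19569, 31) = 19600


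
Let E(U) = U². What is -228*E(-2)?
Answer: -912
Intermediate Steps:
-228*E(-2) = -228*(-2)² = -228*4 = -912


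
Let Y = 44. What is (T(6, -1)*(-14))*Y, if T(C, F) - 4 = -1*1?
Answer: -1848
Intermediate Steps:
T(C, F) = 3 (T(C, F) = 4 - 1*1 = 4 - 1 = 3)
(T(6, -1)*(-14))*Y = (3*(-14))*44 = -42*44 = -1848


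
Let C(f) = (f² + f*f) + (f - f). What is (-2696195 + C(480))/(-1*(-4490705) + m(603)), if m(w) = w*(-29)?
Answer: -2235395/4473218 ≈ -0.49973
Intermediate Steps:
m(w) = -29*w
C(f) = 2*f² (C(f) = (f² + f²) + 0 = 2*f² + 0 = 2*f²)
(-2696195 + C(480))/(-1*(-4490705) + m(603)) = (-2696195 + 2*480²)/(-1*(-4490705) - 29*603) = (-2696195 + 2*230400)/(4490705 - 17487) = (-2696195 + 460800)/4473218 = -2235395*1/4473218 = -2235395/4473218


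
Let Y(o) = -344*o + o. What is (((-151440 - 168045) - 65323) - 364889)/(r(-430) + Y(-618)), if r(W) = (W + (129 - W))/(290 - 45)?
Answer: -61225255/17311253 ≈ -3.5367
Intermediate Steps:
Y(o) = -343*o
r(W) = 129/245
(((-151440 - 168045) - 65323) - 364889)/(r(-430) + Y(-618)) = (((-151440 - 168045) - 65323) - 364889)/(129/245 - 343*(-618)) = ((-319485 - 65323) - 364889)/(129/245 + 211974) = (-384808 - 364889)/(51933759/245) = -749697*245/51933759 = -61225255/17311253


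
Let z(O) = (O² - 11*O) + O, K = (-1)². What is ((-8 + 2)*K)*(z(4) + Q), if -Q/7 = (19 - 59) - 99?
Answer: -5694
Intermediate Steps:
K = 1
Q = 973 (Q = -7*((19 - 59) - 99) = -7*(-40 - 99) = -7*(-139) = 973)
z(O) = O² - 10*O
((-8 + 2)*K)*(z(4) + Q) = ((-8 + 2)*1)*(4*(-10 + 4) + 973) = (-6*1)*(4*(-6) + 973) = -6*(-24 + 973) = -6*949 = -5694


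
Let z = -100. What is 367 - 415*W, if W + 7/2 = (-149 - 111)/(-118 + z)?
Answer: 288751/218 ≈ 1324.5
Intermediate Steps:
W = -503/218 (W = -7/2 + (-149 - 111)/(-118 - 100) = -7/2 - 260/(-218) = -7/2 - 260*(-1/218) = -7/2 + 130/109 = -503/218 ≈ -2.3073)
367 - 415*W = 367 - 415*(-503/218) = 367 + 208745/218 = 288751/218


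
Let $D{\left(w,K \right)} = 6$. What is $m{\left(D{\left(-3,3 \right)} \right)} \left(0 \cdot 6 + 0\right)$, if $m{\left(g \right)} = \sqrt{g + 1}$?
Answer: $0$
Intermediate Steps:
$m{\left(g \right)} = \sqrt{1 + g}$
$m{\left(D{\left(-3,3 \right)} \right)} \left(0 \cdot 6 + 0\right) = \sqrt{1 + 6} \left(0 \cdot 6 + 0\right) = \sqrt{7} \left(0 + 0\right) = \sqrt{7} \cdot 0 = 0$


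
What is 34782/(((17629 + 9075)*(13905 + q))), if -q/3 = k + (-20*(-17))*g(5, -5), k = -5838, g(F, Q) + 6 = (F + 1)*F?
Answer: 5797/30883176 ≈ 0.00018771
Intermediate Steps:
g(F, Q) = -6 + F*(1 + F) (g(F, Q) = -6 + (F + 1)*F = -6 + (1 + F)*F = -6 + F*(1 + F))
q = -6966 (q = -3*(-5838 + (-20*(-17))*(-6 + 5 + 5²)) = -3*(-5838 + 340*(-6 + 5 + 25)) = -3*(-5838 + 340*24) = -3*(-5838 + 8160) = -3*2322 = -6966)
34782/(((17629 + 9075)*(13905 + q))) = 34782/(((17629 + 9075)*(13905 - 6966))) = 34782/((26704*6939)) = 34782/185299056 = 34782*(1/185299056) = 5797/30883176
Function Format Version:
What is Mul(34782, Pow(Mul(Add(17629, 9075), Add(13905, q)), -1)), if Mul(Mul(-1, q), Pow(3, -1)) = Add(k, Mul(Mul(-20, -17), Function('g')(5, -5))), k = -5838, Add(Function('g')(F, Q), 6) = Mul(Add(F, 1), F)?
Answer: Rational(5797, 30883176) ≈ 0.00018771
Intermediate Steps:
Function('g')(F, Q) = Add(-6, Mul(F, Add(1, F))) (Function('g')(F, Q) = Add(-6, Mul(Add(F, 1), F)) = Add(-6, Mul(Add(1, F), F)) = Add(-6, Mul(F, Add(1, F))))
q = -6966 (q = Mul(-3, Add(-5838, Mul(Mul(-20, -17), Add(-6, 5, Pow(5, 2))))) = Mul(-3, Add(-5838, Mul(340, Add(-6, 5, 25)))) = Mul(-3, Add(-5838, Mul(340, 24))) = Mul(-3, Add(-5838, 8160)) = Mul(-3, 2322) = -6966)
Mul(34782, Pow(Mul(Add(17629, 9075), Add(13905, q)), -1)) = Mul(34782, Pow(Mul(Add(17629, 9075), Add(13905, -6966)), -1)) = Mul(34782, Pow(Mul(26704, 6939), -1)) = Mul(34782, Pow(185299056, -1)) = Mul(34782, Rational(1, 185299056)) = Rational(5797, 30883176)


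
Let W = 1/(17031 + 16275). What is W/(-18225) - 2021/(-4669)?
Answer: 25035729269/57838604850 ≈ 0.43286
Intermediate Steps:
W = 1/33306 ≈ 3.0025e-5
W/(-18225) - 2021/(-4669) = (1/33306)/(-18225) - 2021/(-4669) = (1/33306)*(-1/18225) - 2021*(-1/4669) = -1/607001850 + 2021/4669 = 25035729269/57838604850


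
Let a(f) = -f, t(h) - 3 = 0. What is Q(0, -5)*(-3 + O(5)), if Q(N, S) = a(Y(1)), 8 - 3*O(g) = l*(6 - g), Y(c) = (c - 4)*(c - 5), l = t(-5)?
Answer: 16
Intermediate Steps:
t(h) = 3 (t(h) = 3 + 0 = 3)
l = 3
Y(c) = (-5 + c)*(-4 + c) (Y(c) = (-4 + c)*(-5 + c) = (-5 + c)*(-4 + c))
O(g) = -10/3 + g (O(g) = 8/3 - (6 - g) = 8/3 - (18 - 3*g)/3 = 8/3 + (-6 + g) = -10/3 + g)
Q(N, S) = -12 (Q(N, S) = -(20 + 1**2 - 9*1) = -(20 + 1 - 9) = -1*12 = -12)
Q(0, -5)*(-3 + O(5)) = -12*(-3 + (-10/3 + 5)) = -12*(-3 + 5/3) = -12*(-4/3) = 16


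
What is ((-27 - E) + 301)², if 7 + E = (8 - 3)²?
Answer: 65536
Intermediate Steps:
E = 18 (E = -7 + (8 - 3)² = -7 + 5² = -7 + 25 = 18)
((-27 - E) + 301)² = ((-27 - 1*18) + 301)² = ((-27 - 18) + 301)² = (-45 + 301)² = 256² = 65536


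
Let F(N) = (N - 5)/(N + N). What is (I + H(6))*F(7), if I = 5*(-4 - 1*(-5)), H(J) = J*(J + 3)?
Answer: 59/7 ≈ 8.4286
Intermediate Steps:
H(J) = J*(3 + J)
F(N) = (-5 + N)/(2*N) (F(N) = (-5 + N)/((2*N)) = (-5 + N)*(1/(2*N)) = (-5 + N)/(2*N))
I = 5 (I = 5*(-4 + 5) = 5*1 = 5)
(I + H(6))*F(7) = (5 + 6*(3 + 6))*((½)*(-5 + 7)/7) = (5 + 6*9)*((½)*(⅐)*2) = (5 + 54)*(⅐) = 59*(⅐) = 59/7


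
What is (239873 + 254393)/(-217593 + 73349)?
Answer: -247133/72122 ≈ -3.4266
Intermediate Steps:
(239873 + 254393)/(-217593 + 73349) = 494266/(-144244) = 494266*(-1/144244) = -247133/72122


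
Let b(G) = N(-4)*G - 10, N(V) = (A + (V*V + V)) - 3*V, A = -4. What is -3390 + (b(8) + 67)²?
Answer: 43699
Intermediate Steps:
N(V) = -4 + V² - 2*V (N(V) = (-4 + (V*V + V)) - 3*V = (-4 + (V² + V)) - 3*V = (-4 + (V + V²)) - 3*V = (-4 + V + V²) - 3*V = -4 + V² - 2*V)
b(G) = -10 + 20*G (b(G) = (-4 + (-4)² - 2*(-4))*G - 10 = (-4 + 16 + 8)*G - 10 = 20*G - 10 = -10 + 20*G)
-3390 + (b(8) + 67)² = -3390 + ((-10 + 20*8) + 67)² = -3390 + ((-10 + 160) + 67)² = -3390 + (150 + 67)² = -3390 + 217² = -3390 + 47089 = 43699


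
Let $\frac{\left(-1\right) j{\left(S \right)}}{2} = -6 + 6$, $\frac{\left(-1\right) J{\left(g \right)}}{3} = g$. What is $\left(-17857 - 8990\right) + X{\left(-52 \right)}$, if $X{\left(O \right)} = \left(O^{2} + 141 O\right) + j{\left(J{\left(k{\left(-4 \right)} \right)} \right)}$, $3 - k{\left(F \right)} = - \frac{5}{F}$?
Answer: $-31475$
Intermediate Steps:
$k{\left(F \right)} = 3 + \frac{5}{F}$ ($k{\left(F \right)} = 3 - - \frac{5}{F} = 3 + \frac{5}{F}$)
$J{\left(g \right)} = - 3 g$
$j{\left(S \right)} = 0$ ($j{\left(S \right)} = - 2 \left(-6 + 6\right) = \left(-2\right) 0 = 0$)
$X{\left(O \right)} = O^{2} + 141 O$ ($X{\left(O \right)} = \left(O^{2} + 141 O\right) + 0 = O^{2} + 141 O$)
$\left(-17857 - 8990\right) + X{\left(-52 \right)} = \left(-17857 - 8990\right) - 52 \left(141 - 52\right) = -26847 - 4628 = -31475$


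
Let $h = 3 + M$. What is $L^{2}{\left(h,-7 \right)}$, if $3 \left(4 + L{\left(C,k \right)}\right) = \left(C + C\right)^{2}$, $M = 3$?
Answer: $1936$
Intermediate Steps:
$h = 6$ ($h = 3 + 3 = 6$)
$L{\left(C,k \right)} = -4 + \frac{4 C^{2}}{3}$ ($L{\left(C,k \right)} = -4 + \frac{\left(C + C\right)^{2}}{3} = -4 + \frac{\left(2 C\right)^{2}}{3} = -4 + \frac{4 C^{2}}{3}$)
$L^{2}{\left(h,-7 \right)} = \left(-4 + \frac{4 \cdot 6^{2}}{3}\right)^{2} = \left(-4 + \frac{4}{3} \cdot 36\right)^{2} = \left(-4 + 48\right)^{2} = 44^{2} = 1936$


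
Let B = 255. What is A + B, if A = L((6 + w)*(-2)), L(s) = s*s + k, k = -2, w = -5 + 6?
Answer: 449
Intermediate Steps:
w = 1
L(s) = -2 + s² (L(s) = s*s - 2 = s² - 2 = -2 + s²)
A = 194 (A = -2 + ((6 + 1)*(-2))² = -2 + (7*(-2))² = -2 + (-14)² = -2 + 196 = 194)
A + B = 194 + 255 = 449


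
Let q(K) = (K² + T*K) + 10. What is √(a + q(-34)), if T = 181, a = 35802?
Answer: √30814 ≈ 175.54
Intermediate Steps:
q(K) = 10 + K² + 181*K (q(K) = (K² + 181*K) + 10 = 10 + K² + 181*K)
√(a + q(-34)) = √(35802 + (10 + (-34)² + 181*(-34))) = √(35802 + (10 + 1156 - 6154)) = √(35802 - 4988) = √30814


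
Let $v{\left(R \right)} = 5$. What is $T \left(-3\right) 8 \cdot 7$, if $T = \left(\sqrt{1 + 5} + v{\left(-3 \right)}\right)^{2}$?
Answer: $-5208 - 1680 \sqrt{6} \approx -9323.1$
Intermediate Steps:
$T = \left(5 + \sqrt{6}\right)^{2}$ ($T = \left(\sqrt{1 + 5} + 5\right)^{2} = \left(\sqrt{6} + 5\right)^{2} = \left(5 + \sqrt{6}\right)^{2} \approx 55.495$)
$T \left(-3\right) 8 \cdot 7 = \left(5 + \sqrt{6}\right)^{2} \left(-3\right) 8 \cdot 7 = \left(5 + \sqrt{6}\right)^{2} \left(\left(-24\right) 7\right) = \left(5 + \sqrt{6}\right)^{2} \left(-168\right) = - 168 \left(5 + \sqrt{6}\right)^{2}$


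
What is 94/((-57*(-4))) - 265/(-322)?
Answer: 11336/9177 ≈ 1.2353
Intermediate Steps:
94/((-57*(-4))) - 265/(-322) = 94/228 - 265*(-1/322) = 94*(1/228) + 265/322 = 47/114 + 265/322 = 11336/9177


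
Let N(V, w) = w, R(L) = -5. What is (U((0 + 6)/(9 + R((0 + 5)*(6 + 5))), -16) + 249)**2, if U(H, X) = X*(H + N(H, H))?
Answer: 40401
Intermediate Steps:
U(H, X) = 2*H*X (U(H, X) = X*(H + H) = X*(2*H) = 2*H*X)
(U((0 + 6)/(9 + R((0 + 5)*(6 + 5))), -16) + 249)**2 = (2*((0 + 6)/(9 - 5))*(-16) + 249)**2 = (2*(6/4)*(-16) + 249)**2 = (2*(6*(1/4))*(-16) + 249)**2 = (2*(3/2)*(-16) + 249)**2 = (-48 + 249)**2 = 201**2 = 40401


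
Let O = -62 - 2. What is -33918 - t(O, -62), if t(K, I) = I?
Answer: -33856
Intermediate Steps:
O = -64
-33918 - t(O, -62) = -33918 - 1*(-62) = -33918 + 62 = -33856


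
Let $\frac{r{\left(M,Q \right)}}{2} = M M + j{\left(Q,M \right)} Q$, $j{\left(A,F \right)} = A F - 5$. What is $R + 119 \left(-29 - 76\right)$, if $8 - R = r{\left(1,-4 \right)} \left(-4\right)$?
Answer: $-12191$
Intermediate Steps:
$j{\left(A,F \right)} = -5 + A F$
$r{\left(M,Q \right)} = 2 M^{2} + 2 Q \left(-5 + M Q\right)$ ($r{\left(M,Q \right)} = 2 \left(M M + \left(-5 + Q M\right) Q\right) = 2 \left(M^{2} + \left(-5 + M Q\right) Q\right) = 2 \left(M^{2} + Q \left(-5 + M Q\right)\right) = 2 M^{2} + 2 Q \left(-5 + M Q\right)$)
$R = 304$ ($R = 8 - \left(2 \cdot 1^{2} + 2 \left(-4\right) \left(-5 + 1 \left(-4\right)\right)\right) \left(-4\right) = 8 - \left(2 \cdot 1 + 2 \left(-4\right) \left(-5 - 4\right)\right) \left(-4\right) = 8 - \left(2 + 2 \left(-4\right) \left(-9\right)\right) \left(-4\right) = 8 - \left(2 + 72\right) \left(-4\right) = 8 - 74 \left(-4\right) = 8 - -296 = 8 + 296 = 304$)
$R + 119 \left(-29 - 76\right) = 304 + 119 \left(-29 - 76\right) = 304 + 119 \left(-105\right) = 304 - 12495 = -12191$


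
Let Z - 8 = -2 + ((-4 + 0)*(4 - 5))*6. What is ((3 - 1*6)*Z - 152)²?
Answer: 58564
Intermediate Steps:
Z = 30 (Z = 8 + (-2 + ((-4 + 0)*(4 - 5))*6) = 8 + (-2 - 4*(-1)*6) = 8 + (-2 + 4*6) = 8 + (-2 + 24) = 8 + 22 = 30)
((3 - 1*6)*Z - 152)² = ((3 - 1*6)*30 - 152)² = ((3 - 6)*30 - 152)² = (-3*30 - 152)² = (-90 - 152)² = (-242)² = 58564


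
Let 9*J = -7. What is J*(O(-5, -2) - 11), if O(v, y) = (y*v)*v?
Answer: 427/9 ≈ 47.444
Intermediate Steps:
J = -7/9 (J = (⅑)*(-7) = -7/9 ≈ -0.77778)
O(v, y) = y*v² (O(v, y) = (v*y)*v = y*v²)
J*(O(-5, -2) - 11) = -7*(-2*(-5)² - 11)/9 = -7*(-2*25 - 11)/9 = -7*(-50 - 11)/9 = -7/9*(-61) = 427/9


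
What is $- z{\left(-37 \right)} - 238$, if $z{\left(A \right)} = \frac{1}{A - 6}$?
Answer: $- \frac{10233}{43} \approx -237.98$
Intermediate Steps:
$z{\left(A \right)} = \frac{1}{-6 + A}$
$- z{\left(-37 \right)} - 238 = - \frac{1}{-6 - 37} - 238 = - \frac{1}{-43} - 238 = \left(-1\right) \left(- \frac{1}{43}\right) - 238 = \frac{1}{43} - 238 = - \frac{10233}{43}$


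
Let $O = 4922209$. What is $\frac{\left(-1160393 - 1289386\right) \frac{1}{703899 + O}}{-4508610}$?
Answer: $\frac{816593}{8455308929960} \approx 9.6578 \cdot 10^{-8}$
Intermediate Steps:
$\frac{\left(-1160393 - 1289386\right) \frac{1}{703899 + O}}{-4508610} = \frac{\left(-1160393 - 1289386\right) \frac{1}{703899 + 4922209}}{-4508610} = - \frac{2449779}{5626108} \left(- \frac{1}{4508610}\right) = \left(-2449779\right) \frac{1}{5626108} \left(- \frac{1}{4508610}\right) = \left(- \frac{2449779}{5626108}\right) \left(- \frac{1}{4508610}\right) = \frac{816593}{8455308929960}$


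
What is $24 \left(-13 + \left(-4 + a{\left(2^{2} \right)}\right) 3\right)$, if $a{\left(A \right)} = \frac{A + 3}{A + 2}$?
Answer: $-516$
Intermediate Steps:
$a{\left(A \right)} = \frac{3 + A}{2 + A}$
$24 \left(-13 + \left(-4 + a{\left(2^{2} \right)}\right) 3\right) = 24 \left(-13 + \left(-4 + \frac{3 + 2^{2}}{2 + 2^{2}}\right) 3\right) = 24 \left(-13 + \left(-4 + \frac{3 + 4}{2 + 4}\right) 3\right) = 24 \left(-13 + \left(-4 + \frac{1}{6} \cdot 7\right) 3\right) = 24 \left(-13 + \left(-4 + \frac{7}{6}\right) 3\right) = 24 \left(-13 - \frac{17}{2}\right) = 24 \left(- \frac{43}{2}\right) = -516$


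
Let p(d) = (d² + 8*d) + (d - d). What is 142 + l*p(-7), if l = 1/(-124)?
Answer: 17615/124 ≈ 142.06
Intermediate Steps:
l = -1/124 ≈ -0.0080645
p(d) = d² + 8*d (p(d) = (d² + 8*d) + 0 = d² + 8*d)
142 + l*p(-7) = 142 - (-7)*(8 - 7)/124 = 142 - (-7)/124 = 142 - 1/124*(-7) = 142 + 7/124 = 17615/124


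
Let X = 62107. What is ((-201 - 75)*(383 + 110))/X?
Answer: -136068/62107 ≈ -2.1909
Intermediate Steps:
((-201 - 75)*(383 + 110))/X = ((-201 - 75)*(383 + 110))/62107 = -276*493*(1/62107) = -136068*1/62107 = -136068/62107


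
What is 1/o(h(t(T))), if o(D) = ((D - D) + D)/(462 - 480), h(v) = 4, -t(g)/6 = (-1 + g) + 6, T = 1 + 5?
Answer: -9/2 ≈ -4.5000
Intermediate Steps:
T = 6
t(g) = -30 - 6*g (t(g) = -6*((-1 + g) + 6) = -6*(5 + g) = -30 - 6*g)
o(D) = -D/18 (o(D) = (0 + D)/(-18) = D*(-1/18) = -D/18)
1/o(h(t(T))) = 1/(-1/18*4) = 1/(-2/9) = -9/2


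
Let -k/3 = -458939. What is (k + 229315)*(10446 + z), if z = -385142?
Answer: -601811235872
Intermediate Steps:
k = 1376817 (k = -3*(-458939) = 1376817)
(k + 229315)*(10446 + z) = (1376817 + 229315)*(10446 - 385142) = 1606132*(-374696) = -601811235872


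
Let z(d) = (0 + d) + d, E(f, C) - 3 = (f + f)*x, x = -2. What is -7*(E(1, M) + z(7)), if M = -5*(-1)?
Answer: -91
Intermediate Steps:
M = 5
E(f, C) = 3 - 4*f (E(f, C) = 3 + (f + f)*(-2) = 3 + (2*f)*(-2) = 3 - 4*f)
z(d) = 2*d (z(d) = d + d = 2*d)
-7*(E(1, M) + z(7)) = -7*((3 - 4*1) + 2*7) = -7*((3 - 4) + 14) = -7*(-1 + 14) = -7*13 = -91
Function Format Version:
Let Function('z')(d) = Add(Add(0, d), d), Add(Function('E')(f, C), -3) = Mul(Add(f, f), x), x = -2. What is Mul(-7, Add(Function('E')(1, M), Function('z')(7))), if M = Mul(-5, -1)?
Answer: -91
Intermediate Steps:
M = 5
Function('E')(f, C) = Add(3, Mul(-4, f)) (Function('E')(f, C) = Add(3, Mul(Add(f, f), -2)) = Add(3, Mul(Mul(2, f), -2)) = Add(3, Mul(-4, f)))
Function('z')(d) = Mul(2, d) (Function('z')(d) = Add(d, d) = Mul(2, d))
Mul(-7, Add(Function('E')(1, M), Function('z')(7))) = Mul(-7, Add(Add(3, Mul(-4, 1)), Mul(2, 7))) = Mul(-7, Add(Add(3, -4), 14)) = Mul(-7, Add(-1, 14)) = Mul(-7, 13) = -91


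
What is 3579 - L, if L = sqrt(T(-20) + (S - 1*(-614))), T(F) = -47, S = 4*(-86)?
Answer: 3579 - sqrt(223) ≈ 3564.1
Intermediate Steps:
S = -344
L = sqrt(223) (L = sqrt(-47 + (-344 - 1*(-614))) = sqrt(-47 + (-344 + 614)) = sqrt(-47 + 270) = sqrt(223) ≈ 14.933)
3579 - L = 3579 - sqrt(223)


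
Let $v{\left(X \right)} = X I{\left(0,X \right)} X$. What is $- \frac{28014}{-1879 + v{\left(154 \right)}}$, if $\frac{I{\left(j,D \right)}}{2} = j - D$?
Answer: $\frac{9338}{2435469} \approx 0.0038342$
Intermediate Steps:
$I{\left(j,D \right)} = - 2 D + 2 j$ ($I{\left(j,D \right)} = 2 \left(j - D\right) = - 2 D + 2 j$)
$v{\left(X \right)} = - 2 X^{3}$ ($v{\left(X \right)} = X \left(- 2 X + 2 \cdot 0\right) X = X \left(- 2 X + 0\right) X = X \left(- 2 X\right) X = - 2 X^{2} X = - 2 X^{3}$)
$- \frac{28014}{-1879 + v{\left(154 \right)}} = - \frac{28014}{-1879 - 2 \cdot 154^{3}} = - \frac{28014}{-1879 - 7304528} = - \frac{28014}{-7306407} = \left(-28014\right) \left(- \frac{1}{7306407}\right) = \frac{9338}{2435469}$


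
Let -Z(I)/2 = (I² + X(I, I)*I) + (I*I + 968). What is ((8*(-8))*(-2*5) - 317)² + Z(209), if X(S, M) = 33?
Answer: -86125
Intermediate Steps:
Z(I) = -1936 - 66*I - 4*I² (Z(I) = -2*((I² + 33*I) + (I*I + 968)) = -2*((I² + 33*I) + (I² + 968)) = -2*((I² + 33*I) + (968 + I²)) = -2*(968 + 2*I² + 33*I) = -1936 - 66*I - 4*I²)
((8*(-8))*(-2*5) - 317)² + Z(209) = ((8*(-8))*(-2*5) - 317)² + (-1936 - 66*209 - 4*209²) = (-64*(-10) - 317)² + (-1936 - 13794 - 4*43681) = (640 - 317)² + (-1936 - 13794 - 174724) = 323² - 190454 = 104329 - 190454 = -86125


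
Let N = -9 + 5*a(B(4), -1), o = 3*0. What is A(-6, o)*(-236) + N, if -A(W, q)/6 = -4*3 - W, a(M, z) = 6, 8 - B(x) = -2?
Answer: -8475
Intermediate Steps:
B(x) = 10 (B(x) = 8 - 1*(-2) = 8 + 2 = 10)
o = 0
N = 21 (N = -9 + 5*6 = -9 + 30 = 21)
A(W, q) = 72 + 6*W (A(W, q) = -6*(-4*3 - W) = -6*(-12 - W) = 72 + 6*W)
A(-6, o)*(-236) + N = (72 + 6*(-6))*(-236) + 21 = (72 - 36)*(-236) + 21 = 36*(-236) + 21 = -8496 + 21 = -8475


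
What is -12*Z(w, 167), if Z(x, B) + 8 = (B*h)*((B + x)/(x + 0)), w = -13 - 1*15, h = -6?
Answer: -417162/7 ≈ -59595.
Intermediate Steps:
w = -28 (w = -13 - 15 = -28)
Z(x, B) = -8 - 6*B*(B + x)/x (Z(x, B) = -8 + (B*(-6))*((B + x)/(x + 0)) = -8 + (-6*B)*((B + x)/x) = -8 - 6*B*(B + x)/x)
-12*Z(w, 167) = -12*(-8 - 6*167 - 6*167²/(-28)) = -12*(-8 - 1002 - 6*27889*(-1/28)) = -12*(-8 - 1002 + 83667/14) = -12*69527/14 = -417162/7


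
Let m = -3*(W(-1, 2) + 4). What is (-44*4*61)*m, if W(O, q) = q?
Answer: 193248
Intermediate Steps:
m = -18 (m = -3*(2 + 4) = -3*6 = -18)
(-44*4*61)*m = (-44*4*61)*(-18) = -176*61*(-18) = -10736*(-18) = 193248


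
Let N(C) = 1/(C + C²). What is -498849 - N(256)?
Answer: -32820273409/65792 ≈ -4.9885e+5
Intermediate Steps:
-498849 - N(256) = -498849 - 1/(256*(1 + 256)) = -498849 - 1/(256*257) = -498849 - 1*1/65792 = -498849 - 1/65792 = -32820273409/65792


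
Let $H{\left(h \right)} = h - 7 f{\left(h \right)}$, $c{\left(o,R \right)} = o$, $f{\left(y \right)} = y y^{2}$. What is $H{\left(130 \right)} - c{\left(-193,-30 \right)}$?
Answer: $-15378677$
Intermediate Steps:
$f{\left(y \right)} = y^{3}$
$H{\left(h \right)} = h - 7 h^{3}$
$H{\left(130 \right)} - c{\left(-193,-30 \right)} = \left(130 - 7 \cdot 130^{3}\right) - -193 = \left(130 - 15379000\right) + 193 = -15378870 + 193 = -15378677$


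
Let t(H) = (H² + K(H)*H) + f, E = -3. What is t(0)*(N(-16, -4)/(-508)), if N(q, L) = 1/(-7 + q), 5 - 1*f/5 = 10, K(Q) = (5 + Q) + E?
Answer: -25/11684 ≈ -0.0021397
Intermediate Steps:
K(Q) = 2 + Q (K(Q) = (5 + Q) - 3 = 2 + Q)
f = -25 (f = 25 - 5*10 = 25 - 50 = -25)
t(H) = -25 + H² + H*(2 + H) (t(H) = (H² + (2 + H)*H) - 25 = (H² + H*(2 + H)) - 25 = -25 + H² + H*(2 + H))
t(0)*(N(-16, -4)/(-508)) = (-25 + 0² + 0*(2 + 0))*(1/(-7 - 16*(-508))) = (-25 + 0 + 0*2)*(-1/508/(-23)) = (-25 + 0 + 0)*(-1/23*(-1/508)) = -25*1/11684 = -25/11684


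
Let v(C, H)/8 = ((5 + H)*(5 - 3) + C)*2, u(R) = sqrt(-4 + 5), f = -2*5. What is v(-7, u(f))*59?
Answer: 4720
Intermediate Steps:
f = -10
u(R) = 1 (u(R) = sqrt(1) = 1)
v(C, H) = 160 + 16*C + 32*H (v(C, H) = 8*(((5 + H)*(5 - 3) + C)*2) = 8*(((5 + H)*2 + C)*2) = 8*(((10 + 2*H) + C)*2) = 8*((10 + C + 2*H)*2) = 8*(20 + 2*C + 4*H) = 160 + 16*C + 32*H)
v(-7, u(f))*59 = (160 + 16*(-7) + 32*1)*59 = (160 - 112 + 32)*59 = 80*59 = 4720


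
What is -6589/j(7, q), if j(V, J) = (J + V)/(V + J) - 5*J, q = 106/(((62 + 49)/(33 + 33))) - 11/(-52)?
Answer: 12677236/606431 ≈ 20.905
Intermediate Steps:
q = 121671/1924 (q = 106/((111/66)) - 11*(-1/52) = 106/((111*(1/66))) + 11/52 = 106/(37/22) + 11/52 = 106*(22/37) + 11/52 = 2332/37 + 11/52 = 121671/1924 ≈ 63.239)
j(V, J) = 1 - 5*J (j(V, J) = (J + V)/(J + V) - 5*J = 1 - 5*J)
-6589/j(7, q) = -6589/(1 - 5*121671/1924) = -6589/(1 - 608355/1924) = -6589/(-606431/1924) = -6589*(-1924/606431) = 12677236/606431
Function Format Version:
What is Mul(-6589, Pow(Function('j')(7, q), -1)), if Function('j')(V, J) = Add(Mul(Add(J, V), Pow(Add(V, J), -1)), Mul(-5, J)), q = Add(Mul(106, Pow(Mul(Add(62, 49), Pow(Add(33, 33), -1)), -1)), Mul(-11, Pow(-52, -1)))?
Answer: Rational(12677236, 606431) ≈ 20.905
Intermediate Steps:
q = Rational(121671, 1924) (q = Add(Mul(106, Pow(Mul(111, Pow(66, -1)), -1)), Mul(-11, Rational(-1, 52))) = Add(Mul(106, Pow(Mul(111, Rational(1, 66)), -1)), Rational(11, 52)) = Add(Mul(106, Pow(Rational(37, 22), -1)), Rational(11, 52)) = Add(Mul(106, Rational(22, 37)), Rational(11, 52)) = Add(Rational(2332, 37), Rational(11, 52)) = Rational(121671, 1924) ≈ 63.239)
Function('j')(V, J) = Add(1, Mul(-5, J)) (Function('j')(V, J) = Add(Mul(Add(J, V), Pow(Add(J, V), -1)), Mul(-5, J)) = Add(1, Mul(-5, J)))
Mul(-6589, Pow(Function('j')(7, q), -1)) = Mul(-6589, Pow(Add(1, Mul(-5, Rational(121671, 1924))), -1)) = Mul(-6589, Pow(Add(1, Rational(-608355, 1924)), -1)) = Mul(-6589, Pow(Rational(-606431, 1924), -1)) = Mul(-6589, Rational(-1924, 606431)) = Rational(12677236, 606431)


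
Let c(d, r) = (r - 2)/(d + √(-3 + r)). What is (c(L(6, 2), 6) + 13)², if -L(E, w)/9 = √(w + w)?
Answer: 5606083/34347 - 10936*√3/34347 ≈ 162.67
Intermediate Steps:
L(E, w) = -9*√2*√w (L(E, w) = -9*√(w + w) = -9*√2*√w)
c(d, r) = (-2 + r)/(d + √(-3 + r))
(c(L(6, 2), 6) + 13)² = ((-2 + 6)/(-9*√2*√2 + √(-3 + 6)) + 13)² = (4/(-18 + √3) + 13)² = (13 + 4/(-18 + √3))²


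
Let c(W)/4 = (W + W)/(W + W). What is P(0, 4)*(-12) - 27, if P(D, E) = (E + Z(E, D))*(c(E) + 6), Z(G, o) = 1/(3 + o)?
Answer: -547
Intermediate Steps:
c(W) = 4 (c(W) = 4*((W + W)/(W + W)) = 4*((2*W)/((2*W))) = 4*((2*W)*(1/(2*W))) = 4*1 = 4)
P(D, E) = 10*E + 10/(3 + D) (P(D, E) = (E + 1/(3 + D))*(4 + 6) = (E + 1/(3 + D))*10 = 10*E + 10/(3 + D))
P(0, 4)*(-12) - 27 = (10*(1 + 4*(3 + 0))/(3 + 0))*(-12) - 27 = (10*(1 + 4*3)/3)*(-12) - 27 = (10*(⅓)*(1 + 12))*(-12) - 27 = (10*(⅓)*13)*(-12) - 27 = (130/3)*(-12) - 27 = -520 - 27 = -547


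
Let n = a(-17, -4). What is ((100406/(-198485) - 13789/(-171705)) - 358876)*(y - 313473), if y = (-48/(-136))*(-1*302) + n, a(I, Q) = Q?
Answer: 13040306719191956176933/115874947545 ≈ 1.1254e+11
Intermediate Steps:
n = -4
y = -1880/17 (y = (-48/(-136))*(-1*302) - 4 = -48*(-1/136)*(-302) - 4 = (6/17)*(-302) - 4 = -1812/17 - 4 = -1880/17 ≈ -110.59)
((100406/(-198485) - 13789/(-171705)) - 358876)*(y - 313473) = ((100406/(-198485) - 13789/(-171705)) - 358876)*(-1880/17 - 313473) = ((100406*(-1/198485) - 13789*(-1/171705)) - 358876)*(-5330921/17) = ((-100406/198485 + 13789/171705) - 358876)*(-5330921/17) = (-2900660513/6816173385 - 358876)*(-5330921/17) = -2446163940375773/6816173385*(-5330921/17) = 13040306719191956176933/115874947545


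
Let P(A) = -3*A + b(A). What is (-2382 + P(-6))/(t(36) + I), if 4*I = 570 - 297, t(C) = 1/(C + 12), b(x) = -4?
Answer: -113664/3277 ≈ -34.685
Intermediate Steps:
t(C) = 1/(12 + C)
I = 273/4 (I = (570 - 297)/4 = (¼)*273 = 273/4 ≈ 68.250)
P(A) = -4 - 3*A (P(A) = -3*A - 4 = -4 - 3*A)
(-2382 + P(-6))/(t(36) + I) = (-2382 + (-4 - 3*(-6)))/(1/(12 + 36) + 273/4) = (-2382 + (-4 + 18))/(1/48 + 273/4) = (-2382 + 14)/(1/48 + 273/4) = -2368/3277/48 = -2368*48/3277 = -113664/3277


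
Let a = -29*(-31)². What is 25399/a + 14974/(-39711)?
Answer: -45997745/35700189 ≈ -1.2884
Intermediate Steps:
a = -27869 (a = -29*961 = -27869)
25399/a + 14974/(-39711) = 25399/(-27869) + 14974/(-39711) = 25399*(-1/27869) + 14974*(-1/39711) = -25399/27869 - 14974/39711 = -45997745/35700189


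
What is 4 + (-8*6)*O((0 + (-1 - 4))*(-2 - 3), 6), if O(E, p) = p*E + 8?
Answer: -7580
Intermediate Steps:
O(E, p) = 8 + E*p (O(E, p) = E*p + 8 = 8 + E*p)
4 + (-8*6)*O((0 + (-1 - 4))*(-2 - 3), 6) = 4 + (-8*6)*(8 + ((0 + (-1 - 4))*(-2 - 3))*6) = 4 - 48*(8 + ((0 - 5)*(-5))*6) = 4 - 48*(8 - 5*(-5)*6) = 4 - 48*(8 + 25*6) = 4 - 48*(8 + 150) = 4 - 48*158 = 4 - 7584 = -7580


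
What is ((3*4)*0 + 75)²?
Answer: 5625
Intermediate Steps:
((3*4)*0 + 75)² = (12*0 + 75)² = (0 + 75)² = 75² = 5625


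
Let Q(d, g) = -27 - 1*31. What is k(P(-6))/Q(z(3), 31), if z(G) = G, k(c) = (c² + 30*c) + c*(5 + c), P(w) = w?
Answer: 69/29 ≈ 2.3793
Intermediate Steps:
k(c) = c² + 30*c + c*(5 + c)
Q(d, g) = -58 (Q(d, g) = -27 - 31 = -58)
k(P(-6))/Q(z(3), 31) = -6*(35 + 2*(-6))/(-58) = -6*(35 - 12)*(-1/58) = -6*23*(-1/58) = -138*(-1/58) = 69/29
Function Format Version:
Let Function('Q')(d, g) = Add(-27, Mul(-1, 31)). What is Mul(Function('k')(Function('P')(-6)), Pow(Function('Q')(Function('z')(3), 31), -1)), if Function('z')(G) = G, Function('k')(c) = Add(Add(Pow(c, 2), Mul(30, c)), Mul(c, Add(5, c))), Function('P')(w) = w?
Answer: Rational(69, 29) ≈ 2.3793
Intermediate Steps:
Function('k')(c) = Add(Pow(c, 2), Mul(30, c), Mul(c, Add(5, c)))
Function('Q')(d, g) = -58 (Function('Q')(d, g) = Add(-27, -31) = -58)
Mul(Function('k')(Function('P')(-6)), Pow(Function('Q')(Function('z')(3), 31), -1)) = Mul(Mul(-6, Add(35, Mul(2, -6))), Pow(-58, -1)) = Mul(Mul(-6, Add(35, -12)), Rational(-1, 58)) = Mul(Mul(-6, 23), Rational(-1, 58)) = Mul(-138, Rational(-1, 58)) = Rational(69, 29)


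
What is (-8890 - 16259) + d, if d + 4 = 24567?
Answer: -586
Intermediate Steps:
d = 24563 (d = -4 + 24567 = 24563)
(-8890 - 16259) + d = (-8890 - 16259) + 24563 = -25149 + 24563 = -586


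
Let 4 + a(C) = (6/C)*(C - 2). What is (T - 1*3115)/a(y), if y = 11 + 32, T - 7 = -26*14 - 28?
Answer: -75250/37 ≈ -2033.8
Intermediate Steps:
T = -385 (T = 7 + (-26*14 - 28) = 7 + (-364 - 28) = 7 - 392 = -385)
y = 43
a(C) = -4 + 6*(-2 + C)/C (a(C) = -4 + (6/C)*(C - 2) = -4 + (6/C)*(-2 + C) = -4 + 6*(-2 + C)/C)
(T - 1*3115)/a(y) = (-385 - 1*3115)/(2 - 12/43) = (-385 - 3115)/(2 - 12*1/43) = -3500/(2 - 12/43) = -3500/74/43 = -3500*43/74 = -75250/37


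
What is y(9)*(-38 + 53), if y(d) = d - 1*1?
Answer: 120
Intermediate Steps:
y(d) = -1 + d (y(d) = d - 1 = -1 + d)
y(9)*(-38 + 53) = (-1 + 9)*(-38 + 53) = 8*15 = 120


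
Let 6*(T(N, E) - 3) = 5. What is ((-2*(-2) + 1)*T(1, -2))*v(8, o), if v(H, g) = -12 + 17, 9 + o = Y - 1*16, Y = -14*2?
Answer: 575/6 ≈ 95.833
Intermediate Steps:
Y = -28
T(N, E) = 23/6 (T(N, E) = 3 + (1/6)*5 = 3 + 5/6 = 23/6)
o = -53 (o = -9 + (-28 - 1*16) = -9 + (-28 - 16) = -9 - 44 = -53)
v(H, g) = 5
((-2*(-2) + 1)*T(1, -2))*v(8, o) = ((-2*(-2) + 1)*(23/6))*5 = ((4 + 1)*(23/6))*5 = (5*(23/6))*5 = (115/6)*5 = 575/6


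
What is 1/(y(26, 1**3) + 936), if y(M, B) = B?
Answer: 1/937 ≈ 0.0010672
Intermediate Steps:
1/(y(26, 1**3) + 936) = 1/(1**3 + 936) = 1/(1 + 936) = 1/937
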